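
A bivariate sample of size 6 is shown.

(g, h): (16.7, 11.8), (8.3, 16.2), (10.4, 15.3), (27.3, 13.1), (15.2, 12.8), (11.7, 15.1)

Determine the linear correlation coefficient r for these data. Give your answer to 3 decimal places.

n = 6, Σg = 89.6, Σh = 84.3, Σg² = 1569.16, Σh² = 1199.23, Σgh = 1219.5
nΣgh − ΣgΣh = 7317 − 7553.28 = -236.28
nΣg² − (Σg)² = 9414.96 − 8028.16 = 1386.8; nΣh² − (Σh)² = 7195.38 − 7106.49 = 88.89
r = -236.28 / √(1386.8 × 88.89) = -236.28 / 351.1021 ≈ -0.673

-0.673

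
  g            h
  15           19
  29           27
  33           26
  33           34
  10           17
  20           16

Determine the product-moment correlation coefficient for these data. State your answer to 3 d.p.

0.858

n = 6, Σg = 140, Σh = 139, Σg² = 3744, Σh² = 3467, Σgh = 3538
nΣgh − ΣgΣh = 21228 − 19460 = 1768
nΣg² − (Σg)² = 22464 − 19600 = 2864; nΣh² − (Σh)² = 20802 − 19321 = 1481
r = 1768 / √(2864 × 1481) = 1768 / 2059.5106 ≈ 0.858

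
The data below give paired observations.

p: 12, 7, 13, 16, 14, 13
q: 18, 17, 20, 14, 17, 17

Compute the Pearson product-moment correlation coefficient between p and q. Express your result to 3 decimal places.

-0.325

n = 6, Σp = 75, Σq = 103, Σp² = 983, Σq² = 1787, Σpq = 1278
nΣpq − ΣpΣq = 7668 − 7725 = -57
nΣp² − (Σp)² = 5898 − 5625 = 273; nΣq² − (Σq)² = 10722 − 10609 = 113
r = -57 / √(273 × 113) = -57 / 175.6388 ≈ -0.325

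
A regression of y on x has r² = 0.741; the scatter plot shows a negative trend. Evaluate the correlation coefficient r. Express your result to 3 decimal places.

|r| = √0.741 = 0.861
The association is negative, so r = −0.861.

-0.861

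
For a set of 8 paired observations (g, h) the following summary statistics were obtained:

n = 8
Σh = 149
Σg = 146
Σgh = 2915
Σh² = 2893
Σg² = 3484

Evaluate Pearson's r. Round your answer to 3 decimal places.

r = (nΣgh − ΣgΣh) / √[(nΣg² − (Σg)²)(nΣh² − (Σh)²)]
Numerator: 8×2915 − 146×149 = 1566
Denominator: √[(27872 − 21316)(23144 − 22201)] = √[6556 × 943] = 2486.4247
r = 1566 / 2486.4247 ≈ 0.630

0.630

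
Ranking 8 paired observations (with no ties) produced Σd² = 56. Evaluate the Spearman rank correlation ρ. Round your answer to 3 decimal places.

0.333

ρ = 1 − 6Σd² / [n(n²−1)] = 1 − 6×56 / (8×63)
  = 1 − 336/504 = 1 − 0.6667 ≈ 0.333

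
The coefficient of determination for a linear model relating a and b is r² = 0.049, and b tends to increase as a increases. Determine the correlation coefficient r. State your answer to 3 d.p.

0.221

|r| = √0.049 = 0.221
The association is positive, so r = 0.221.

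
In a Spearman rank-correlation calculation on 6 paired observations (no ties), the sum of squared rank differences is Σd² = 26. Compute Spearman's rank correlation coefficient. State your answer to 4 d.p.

0.2571

ρ = 1 − 6Σd² / [n(n²−1)] = 1 − 6×26 / (6×35)
  = 1 − 156/210 = 1 − 0.74286 ≈ 0.2571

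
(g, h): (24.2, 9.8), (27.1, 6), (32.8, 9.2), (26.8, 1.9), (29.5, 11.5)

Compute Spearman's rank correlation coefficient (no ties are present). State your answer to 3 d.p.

0.200

Rank g: 1, 3, 5, 2, 4
Rank h: 4, 2, 3, 1, 5
d = rank(g) − rank(h): -3, 1, 2, 1, -1; Σd² = 16
ρ = 1 − 6Σd² / [n(n²−1)] = 1 − 6×16 / (5×24) = 1 − 96/120 ≈ 0.200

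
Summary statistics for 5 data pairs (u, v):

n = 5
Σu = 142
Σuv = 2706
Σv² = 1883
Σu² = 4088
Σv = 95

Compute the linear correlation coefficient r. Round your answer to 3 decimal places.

r = (nΣuv − ΣuΣv) / √[(nΣu² − (Σu)²)(nΣv² − (Σv)²)]
Numerator: 5×2706 − 142×95 = 40
Denominator: √[(20440 − 20164)(9415 − 9025)] = √[276 × 390] = 328.0854
r = 40 / 328.0854 ≈ 0.122

0.122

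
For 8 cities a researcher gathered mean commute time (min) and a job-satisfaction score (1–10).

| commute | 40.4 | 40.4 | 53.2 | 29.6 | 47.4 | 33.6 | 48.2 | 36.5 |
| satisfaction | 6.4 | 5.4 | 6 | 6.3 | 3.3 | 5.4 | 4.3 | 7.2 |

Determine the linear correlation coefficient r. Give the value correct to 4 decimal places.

n = 8, Σx = 329.3, Σy = 44.3, Σx² = 14001.93, Σy² = 256.19, Σxy = 1790.32
nΣxy − ΣxΣy = 14322.56 − 14587.99 = -265.43
nΣx² − (Σx)² = 112015.44 − 108438.49 = 3576.95; nΣy² − (Σy)² = 2049.52 − 1962.49 = 87.03
r = -265.43 / √(3576.95 × 87.03) = -265.43 / 557.9444 ≈ -0.4757

-0.4757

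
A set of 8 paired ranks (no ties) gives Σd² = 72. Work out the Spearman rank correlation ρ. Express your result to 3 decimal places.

0.143

ρ = 1 − 6Σd² / [n(n²−1)] = 1 − 6×72 / (8×63)
  = 1 − 432/504 = 1 − 0.8571 ≈ 0.143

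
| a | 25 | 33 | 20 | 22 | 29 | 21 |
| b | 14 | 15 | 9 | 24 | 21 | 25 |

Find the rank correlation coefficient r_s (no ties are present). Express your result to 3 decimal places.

Rank a: 4, 6, 1, 3, 5, 2
Rank b: 2, 3, 1, 5, 4, 6
d = rank(a) − rank(b): 2, 3, 0, -2, 1, -4; Σd² = 34
ρ = 1 − 6Σd² / [n(n²−1)] = 1 − 6×34 / (6×35) = 1 − 204/210 ≈ 0.029

0.029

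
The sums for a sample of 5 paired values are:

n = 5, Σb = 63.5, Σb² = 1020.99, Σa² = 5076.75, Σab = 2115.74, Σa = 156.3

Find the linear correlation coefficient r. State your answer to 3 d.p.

0.646

r = (nΣab − ΣaΣb) / √[(nΣa² − (Σa)²)(nΣb² − (Σb)²)]
Numerator: 5×2115.74 − 156.3×63.5 = 653.65
Denominator: √[(25383.75 − 24429.69)(5104.95 − 4032.25)] = √[954.06 × 1072.7] = 1011.6423
r = 653.65 / 1011.6423 ≈ 0.646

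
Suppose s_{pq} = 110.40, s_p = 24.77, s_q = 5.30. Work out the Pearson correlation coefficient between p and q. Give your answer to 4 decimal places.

0.8409

r = Cov(p,q) / (s_p · s_q) = 110.40 / (24.77 × 5.30)
  = 110.40 / 131.2810 ≈ 0.8409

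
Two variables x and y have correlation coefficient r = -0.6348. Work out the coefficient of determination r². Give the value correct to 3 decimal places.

0.403

r² = (-0.6348)² = 0.403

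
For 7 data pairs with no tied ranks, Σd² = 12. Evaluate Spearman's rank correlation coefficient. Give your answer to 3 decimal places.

0.786

ρ = 1 − 6Σd² / [n(n²−1)] = 1 − 6×12 / (7×48)
  = 1 − 72/336 = 1 − 0.2143 ≈ 0.786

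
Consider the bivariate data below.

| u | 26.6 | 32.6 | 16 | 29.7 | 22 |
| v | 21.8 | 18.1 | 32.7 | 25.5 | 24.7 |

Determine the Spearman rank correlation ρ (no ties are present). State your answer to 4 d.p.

Rank u: 3, 5, 1, 4, 2
Rank v: 2, 1, 5, 4, 3
d = rank(u) − rank(v): 1, 4, -4, 0, -1; Σd² = 34
ρ = 1 − 6Σd² / [n(n²−1)] = 1 − 6×34 / (5×24) = 1 − 204/120 ≈ -0.7000

-0.7000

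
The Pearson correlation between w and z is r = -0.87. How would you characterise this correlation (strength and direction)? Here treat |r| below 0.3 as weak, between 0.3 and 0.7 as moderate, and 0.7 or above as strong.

strong negative

r = -0.87 < 0 so the relationship is negative.
|r| = 0.87, which falls in the strong range.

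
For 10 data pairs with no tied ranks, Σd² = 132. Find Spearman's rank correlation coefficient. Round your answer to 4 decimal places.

0.2000

ρ = 1 − 6Σd² / [n(n²−1)] = 1 − 6×132 / (10×99)
  = 1 − 792/990 = 1 − 0.80000 ≈ 0.2000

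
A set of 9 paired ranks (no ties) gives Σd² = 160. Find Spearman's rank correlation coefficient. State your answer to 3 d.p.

ρ = 1 − 6Σd² / [n(n²−1)] = 1 − 6×160 / (9×80)
  = 1 − 960/720 = 1 − 1.3333 ≈ -0.333

-0.333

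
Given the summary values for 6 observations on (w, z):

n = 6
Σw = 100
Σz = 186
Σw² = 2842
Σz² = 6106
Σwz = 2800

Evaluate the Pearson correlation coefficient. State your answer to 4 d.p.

-0.4746

r = (nΣwz − ΣwΣz) / √[(nΣw² − (Σw)²)(nΣz² − (Σz)²)]
Numerator: 6×2800 − 100×186 = -1800
Denominator: √[(17052 − 10000)(36636 − 34596)] = √[7052 × 2040] = 3792.8986
r = -1800 / 3792.8986 ≈ -0.4746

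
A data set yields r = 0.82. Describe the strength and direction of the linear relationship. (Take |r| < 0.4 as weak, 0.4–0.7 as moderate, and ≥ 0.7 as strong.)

strong positive

r = 0.82 > 0 so the relationship is positive.
|r| = 0.82, which falls in the strong range.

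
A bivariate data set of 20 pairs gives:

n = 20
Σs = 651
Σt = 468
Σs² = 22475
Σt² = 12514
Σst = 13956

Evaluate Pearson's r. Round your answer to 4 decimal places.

-0.9014

r = (nΣst − ΣsΣt) / √[(nΣs² − (Σs)²)(nΣt² − (Σt)²)]
Numerator: 20×13956 − 651×468 = -25548
Denominator: √[(449500 − 423801)(250280 − 219024)] = √[25699 × 31256] = 28341.6292
r = -25548 / 28341.6292 ≈ -0.9014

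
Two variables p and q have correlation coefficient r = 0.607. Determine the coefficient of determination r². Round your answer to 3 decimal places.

r² = (0.607)² = 0.368

0.368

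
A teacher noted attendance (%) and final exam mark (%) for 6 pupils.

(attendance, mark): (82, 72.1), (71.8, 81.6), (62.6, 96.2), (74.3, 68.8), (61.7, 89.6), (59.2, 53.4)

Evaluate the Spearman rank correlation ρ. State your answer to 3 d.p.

-0.029

Rank attendance: 6, 4, 3, 5, 2, 1
Rank mark: 3, 4, 6, 2, 5, 1
d = rank(attendance) − rank(mark): 3, 0, -3, 3, -3, 0; Σd² = 36
ρ = 1 − 6Σd² / [n(n²−1)] = 1 − 6×36 / (6×35) = 1 − 216/210 ≈ -0.029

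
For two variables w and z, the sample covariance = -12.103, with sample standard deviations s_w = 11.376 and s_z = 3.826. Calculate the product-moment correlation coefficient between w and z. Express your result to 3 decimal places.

-0.278

r = Cov(w,z) / (s_w · s_z) = -12.103 / (11.376 × 3.826)
  = -12.103 / 43.5246 ≈ -0.278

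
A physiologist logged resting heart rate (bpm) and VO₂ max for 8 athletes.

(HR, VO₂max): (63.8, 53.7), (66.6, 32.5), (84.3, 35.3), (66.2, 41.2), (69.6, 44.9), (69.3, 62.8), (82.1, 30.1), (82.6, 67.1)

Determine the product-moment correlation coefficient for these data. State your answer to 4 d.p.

-0.0888

n = 8, Σx = 584.5, Σy = 367.6, Σx² = 43204.75, Σy² = 18251.74, Σxy = 26784.54
nΣxy − ΣxΣy = 214276.32 − 214862.2 = -585.88
nΣx² − (Σx)² = 345638 − 341640.25 = 3997.75; nΣy² − (Σy)² = 146013.92 − 135129.76 = 10884.16
r = -585.88 / √(3997.75 × 10884.16) = -585.88 / 6596.3741 ≈ -0.0888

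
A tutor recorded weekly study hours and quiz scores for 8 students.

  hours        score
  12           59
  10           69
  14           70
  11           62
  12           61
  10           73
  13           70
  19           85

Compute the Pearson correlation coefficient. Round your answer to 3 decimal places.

0.679

n = 8, Σx = 101, Σy = 549, Σx² = 1335, Σy² = 38161, Σxy = 7047
nΣxy − ΣxΣy = 56376 − 55449 = 927
nΣx² − (Σx)² = 10680 − 10201 = 479; nΣy² − (Σy)² = 305288 − 301401 = 3887
r = 927 / √(479 × 3887) = 927 / 1364.5047 ≈ 0.679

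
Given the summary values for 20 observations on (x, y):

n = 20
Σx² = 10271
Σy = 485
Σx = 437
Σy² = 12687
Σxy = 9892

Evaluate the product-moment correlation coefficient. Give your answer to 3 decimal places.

-0.862

r = (nΣxy − ΣxΣy) / √[(nΣx² − (Σx)²)(nΣy² − (Σy)²)]
Numerator: 20×9892 − 437×485 = -14105
Denominator: √[(205420 − 190969)(253740 − 235225)] = √[14451 × 18515] = 16357.2695
r = -14105 / 16357.2695 ≈ -0.862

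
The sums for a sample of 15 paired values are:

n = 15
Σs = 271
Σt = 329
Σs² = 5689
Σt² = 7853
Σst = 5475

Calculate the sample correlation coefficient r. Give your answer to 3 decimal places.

-0.660

r = (nΣst − ΣsΣt) / √[(nΣs² − (Σs)²)(nΣt² − (Σt)²)]
Numerator: 15×5475 − 271×329 = -7034
Denominator: √[(85335 − 73441)(117795 − 108241)] = √[11894 × 9554] = 10659.9848
r = -7034 / 10659.9848 ≈ -0.660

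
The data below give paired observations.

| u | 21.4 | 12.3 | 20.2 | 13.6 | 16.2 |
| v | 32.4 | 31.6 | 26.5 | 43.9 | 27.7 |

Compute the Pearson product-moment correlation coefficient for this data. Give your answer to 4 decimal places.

n = 5, Σu = 83.7, Σv = 162.1, Σu² = 1464.69, Σv² = 5445.07, Σuv = 2663.12
nΣuv − ΣuΣv = 13315.6 − 13567.77 = -252.17
nΣu² − (Σu)² = 7323.45 − 7005.69 = 317.76; nΣv² − (Σv)² = 27225.35 − 26276.41 = 948.94
r = -252.17 / √(317.76 × 948.94) = -252.17 / 549.1222 ≈ -0.4592

-0.4592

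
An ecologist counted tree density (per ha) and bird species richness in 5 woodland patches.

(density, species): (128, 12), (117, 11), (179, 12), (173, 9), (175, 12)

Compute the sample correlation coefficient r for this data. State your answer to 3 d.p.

-0.120

n = 5, Σx = 772, Σy = 56, Σx² = 122668, Σy² = 634, Σxy = 8628
nΣxy − ΣxΣy = 43140 − 43232 = -92
nΣx² − (Σx)² = 613340 − 595984 = 17356; nΣy² − (Σy)² = 3170 − 3136 = 34
r = -92 / √(17356 × 34) = -92 / 768.1823 ≈ -0.120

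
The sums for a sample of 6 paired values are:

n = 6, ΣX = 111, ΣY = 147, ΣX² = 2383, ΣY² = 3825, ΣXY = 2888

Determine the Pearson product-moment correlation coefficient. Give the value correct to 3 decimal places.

r = (nΣXY − ΣXΣY) / √[(nΣX² − (ΣX)²)(nΣY² − (ΣY)²)]
Numerator: 6×2888 − 111×147 = 1011
Denominator: √[(14298 − 12321)(22950 − 21609)] = √[1977 × 1341] = 1628.2374
r = 1011 / 1628.2374 ≈ 0.621

0.621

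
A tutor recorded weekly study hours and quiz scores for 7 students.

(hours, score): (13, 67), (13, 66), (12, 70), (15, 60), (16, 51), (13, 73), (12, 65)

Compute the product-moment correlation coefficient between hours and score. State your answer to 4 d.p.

n = 7, Σx = 94, Σy = 452, Σx² = 1276, Σy² = 29500, Σxy = 6014
nΣxy − ΣxΣy = 42098 − 42488 = -390
nΣx² − (Σx)² = 8932 − 8836 = 96; nΣy² − (Σy)² = 206500 − 204304 = 2196
r = -390 / √(96 × 2196) = -390 / 459.1470 ≈ -0.8494

-0.8494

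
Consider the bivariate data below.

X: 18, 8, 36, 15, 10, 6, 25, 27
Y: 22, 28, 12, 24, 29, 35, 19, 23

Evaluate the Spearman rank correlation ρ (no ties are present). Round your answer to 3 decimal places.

-0.905

Rank X: 5, 2, 8, 4, 3, 1, 6, 7
Rank Y: 3, 6, 1, 5, 7, 8, 2, 4
d = rank(X) − rank(Y): 2, -4, 7, -1, -4, -7, 4, 3; Σd² = 160
ρ = 1 − 6Σd² / [n(n²−1)] = 1 − 6×160 / (8×63) = 1 − 960/504 ≈ -0.905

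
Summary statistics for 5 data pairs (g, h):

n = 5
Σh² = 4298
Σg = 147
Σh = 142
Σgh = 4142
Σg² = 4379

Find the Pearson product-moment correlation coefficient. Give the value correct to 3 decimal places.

-0.266

r = (nΣgh − ΣgΣh) / √[(nΣg² − (Σg)²)(nΣh² − (Σh)²)]
Numerator: 5×4142 − 147×142 = -164
Denominator: √[(21895 − 21609)(21490 − 20164)] = √[286 × 1326] = 615.8214
r = -164 / 615.8214 ≈ -0.266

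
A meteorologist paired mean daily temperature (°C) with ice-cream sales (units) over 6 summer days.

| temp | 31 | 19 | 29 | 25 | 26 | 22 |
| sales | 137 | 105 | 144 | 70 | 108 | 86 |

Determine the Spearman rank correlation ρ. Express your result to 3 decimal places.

0.714

Rank temp: 6, 1, 5, 3, 4, 2
Rank sales: 5, 3, 6, 1, 4, 2
d = rank(temp) − rank(sales): 1, -2, -1, 2, 0, 0; Σd² = 10
ρ = 1 − 6Σd² / [n(n²−1)] = 1 − 6×10 / (6×35) = 1 − 60/210 ≈ 0.714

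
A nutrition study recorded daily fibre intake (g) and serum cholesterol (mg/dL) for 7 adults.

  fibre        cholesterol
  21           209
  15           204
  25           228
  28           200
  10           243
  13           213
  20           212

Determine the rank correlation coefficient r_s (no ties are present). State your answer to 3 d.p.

-0.536

Rank fibre: 5, 3, 6, 7, 1, 2, 4
Rank cholesterol: 3, 2, 6, 1, 7, 5, 4
d = rank(fibre) − rank(cholesterol): 2, 1, 0, 6, -6, -3, 0; Σd² = 86
ρ = 1 − 6Σd² / [n(n²−1)] = 1 − 6×86 / (7×48) = 1 − 516/336 ≈ -0.536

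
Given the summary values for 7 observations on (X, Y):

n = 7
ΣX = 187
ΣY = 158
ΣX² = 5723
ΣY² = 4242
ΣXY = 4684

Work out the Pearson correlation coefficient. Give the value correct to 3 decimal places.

0.661

r = (nΣXY − ΣXΣY) / √[(nΣX² − (ΣX)²)(nΣY² − (ΣY)²)]
Numerator: 7×4684 − 187×158 = 3242
Denominator: √[(40061 − 34969)(29694 − 24964)] = √[5092 × 4730] = 4907.6634
r = 3242 / 4907.6634 ≈ 0.661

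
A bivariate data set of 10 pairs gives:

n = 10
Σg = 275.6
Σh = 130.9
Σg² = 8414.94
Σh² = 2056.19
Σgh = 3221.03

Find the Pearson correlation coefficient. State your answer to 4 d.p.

r = (nΣgh − ΣgΣh) / √[(nΣg² − (Σg)²)(nΣh² − (Σh)²)]
Numerator: 10×3221.03 − 275.6×130.9 = -3865.74
Denominator: √[(84149.4 − 75955.36)(20561.9 − 17134.81)] = √[8194.04 × 3427.09] = 5299.2181
r = -3865.74 / 5299.2181 ≈ -0.7295

-0.7295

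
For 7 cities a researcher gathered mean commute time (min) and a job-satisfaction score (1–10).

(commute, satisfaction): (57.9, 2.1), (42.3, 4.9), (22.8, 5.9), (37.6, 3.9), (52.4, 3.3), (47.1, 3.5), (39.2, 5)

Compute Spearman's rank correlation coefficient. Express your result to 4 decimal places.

-0.8929

Rank commute: 7, 4, 1, 2, 6, 5, 3
Rank satisfaction: 1, 5, 7, 4, 2, 3, 6
d = rank(commute) − rank(satisfaction): 6, -1, -6, -2, 4, 2, -3; Σd² = 106
ρ = 1 − 6Σd² / [n(n²−1)] = 1 − 6×106 / (7×48) = 1 − 636/336 ≈ -0.8929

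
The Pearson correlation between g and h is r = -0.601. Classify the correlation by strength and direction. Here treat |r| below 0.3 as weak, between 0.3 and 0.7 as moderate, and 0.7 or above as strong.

moderate negative

r = -0.601 < 0 so the relationship is negative.
|r| = 0.601, which falls in the moderate range.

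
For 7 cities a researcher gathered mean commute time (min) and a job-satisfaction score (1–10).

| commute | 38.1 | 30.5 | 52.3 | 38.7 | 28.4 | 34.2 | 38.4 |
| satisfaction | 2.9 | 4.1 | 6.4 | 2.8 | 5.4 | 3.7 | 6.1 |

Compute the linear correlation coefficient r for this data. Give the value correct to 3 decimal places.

0.343

n = 7, Σx = 260.6, Σy = 31.4, Σx² = 10065.6, Σy² = 154.08, Σxy = 1192.76
nΣxy − ΣxΣy = 8349.32 − 8182.84 = 166.48
nΣx² − (Σx)² = 70459.2 − 67912.36 = 2546.84; nΣy² − (Σy)² = 1078.56 − 985.96 = 92.6
r = 166.48 / √(2546.84 × 92.6) = 166.48 / 485.6309 ≈ 0.343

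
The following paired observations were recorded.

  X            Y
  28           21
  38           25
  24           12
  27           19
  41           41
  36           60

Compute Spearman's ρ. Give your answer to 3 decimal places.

0.829

Rank X: 3, 5, 1, 2, 6, 4
Rank Y: 3, 4, 1, 2, 5, 6
d = rank(X) − rank(Y): 0, 1, 0, 0, 1, -2; Σd² = 6
ρ = 1 − 6Σd² / [n(n²−1)] = 1 − 6×6 / (6×35) = 1 − 36/210 ≈ 0.829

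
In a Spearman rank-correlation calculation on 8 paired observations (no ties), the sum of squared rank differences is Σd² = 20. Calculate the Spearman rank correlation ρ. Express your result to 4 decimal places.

ρ = 1 − 6Σd² / [n(n²−1)] = 1 − 6×20 / (8×63)
  = 1 − 120/504 = 1 − 0.23810 ≈ 0.7619

0.7619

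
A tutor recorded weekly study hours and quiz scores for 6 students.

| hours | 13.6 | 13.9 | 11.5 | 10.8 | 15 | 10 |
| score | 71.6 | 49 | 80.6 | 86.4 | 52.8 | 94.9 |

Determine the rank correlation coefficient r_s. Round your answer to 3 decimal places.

Rank hours: 4, 5, 3, 2, 6, 1
Rank score: 3, 1, 4, 5, 2, 6
d = rank(hours) − rank(score): 1, 4, -1, -3, 4, -5; Σd² = 68
ρ = 1 − 6Σd² / [n(n²−1)] = 1 − 6×68 / (6×35) = 1 − 408/210 ≈ -0.943

-0.943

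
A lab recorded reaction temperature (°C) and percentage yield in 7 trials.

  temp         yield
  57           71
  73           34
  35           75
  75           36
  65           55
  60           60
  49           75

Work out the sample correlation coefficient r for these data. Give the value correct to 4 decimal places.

-0.8968

n = 7, Σx = 414, Σy = 406, Σx² = 25654, Σy² = 25368, Σxy = 22704
nΣxy − ΣxΣy = 158928 − 168084 = -9156
nΣx² − (Σx)² = 179578 − 171396 = 8182; nΣy² − (Σy)² = 177576 − 164836 = 12740
r = -9156 / √(8182 × 12740) = -9156 / 10209.7346 ≈ -0.8968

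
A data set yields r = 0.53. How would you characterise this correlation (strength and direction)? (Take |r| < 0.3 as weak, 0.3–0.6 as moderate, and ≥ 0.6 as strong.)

moderate positive

r = 0.53 > 0 so the relationship is positive.
|r| = 0.53, which falls in the moderate range.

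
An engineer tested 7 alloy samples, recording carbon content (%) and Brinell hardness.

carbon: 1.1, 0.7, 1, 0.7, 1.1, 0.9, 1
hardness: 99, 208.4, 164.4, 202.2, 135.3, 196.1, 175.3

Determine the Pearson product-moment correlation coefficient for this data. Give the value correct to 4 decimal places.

-0.8614

n = 7, Σx = 6.5, Σy = 1180.7, Σx² = 6.21, Σy² = 208635.15, Σxy = 1061.34
nΣxy − ΣxΣy = 7429.38 − 7674.55 = -245.17
nΣx² − (Σx)² = 43.47 − 42.25 = 1.22; nΣy² − (Σy)² = 1460446.05 − 1394052.49 = 66393.56
r = -245.17 / √(1.22 × 66393.56) = -245.17 / 284.6052 ≈ -0.8614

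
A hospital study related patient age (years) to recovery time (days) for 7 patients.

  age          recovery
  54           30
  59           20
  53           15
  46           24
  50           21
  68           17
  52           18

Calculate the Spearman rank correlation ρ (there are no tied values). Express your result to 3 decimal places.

-0.357

Rank age: 5, 6, 4, 1, 2, 7, 3
Rank recovery: 7, 4, 1, 6, 5, 2, 3
d = rank(age) − rank(recovery): -2, 2, 3, -5, -3, 5, 0; Σd² = 76
ρ = 1 − 6Σd² / [n(n²−1)] = 1 − 6×76 / (7×48) = 1 − 456/336 ≈ -0.357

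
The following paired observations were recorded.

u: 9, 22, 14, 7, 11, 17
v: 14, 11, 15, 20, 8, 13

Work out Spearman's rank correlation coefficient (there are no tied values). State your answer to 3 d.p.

-0.543

Rank u: 2, 6, 4, 1, 3, 5
Rank v: 4, 2, 5, 6, 1, 3
d = rank(u) − rank(v): -2, 4, -1, -5, 2, 2; Σd² = 54
ρ = 1 − 6Σd² / [n(n²−1)] = 1 − 6×54 / (6×35) = 1 − 324/210 ≈ -0.543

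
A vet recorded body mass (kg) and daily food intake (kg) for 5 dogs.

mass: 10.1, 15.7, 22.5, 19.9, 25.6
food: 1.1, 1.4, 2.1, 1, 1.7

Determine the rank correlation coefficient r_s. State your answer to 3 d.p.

Rank mass: 1, 2, 4, 3, 5
Rank food: 2, 3, 5, 1, 4
d = rank(mass) − rank(food): -1, -1, -1, 2, 1; Σd² = 8
ρ = 1 − 6Σd² / [n(n²−1)] = 1 − 6×8 / (5×24) = 1 − 48/120 ≈ 0.600

0.600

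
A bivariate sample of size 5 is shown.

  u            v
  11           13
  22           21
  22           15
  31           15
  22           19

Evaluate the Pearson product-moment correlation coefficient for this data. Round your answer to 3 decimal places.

0.270

n = 5, Σu = 108, Σv = 83, Σu² = 2534, Σv² = 1421, Σuv = 1818
nΣuv − ΣuΣv = 9090 − 8964 = 126
nΣu² − (Σu)² = 12670 − 11664 = 1006; nΣv² − (Σv)² = 7105 − 6889 = 216
r = 126 / √(1006 × 216) = 126 / 466.1502 ≈ 0.270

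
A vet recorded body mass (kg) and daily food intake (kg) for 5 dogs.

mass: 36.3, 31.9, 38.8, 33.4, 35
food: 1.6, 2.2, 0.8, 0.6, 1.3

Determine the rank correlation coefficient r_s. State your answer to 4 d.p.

Rank mass: 4, 1, 5, 2, 3
Rank food: 4, 5, 2, 1, 3
d = rank(mass) − rank(food): 0, -4, 3, 1, 0; Σd² = 26
ρ = 1 − 6Σd² / [n(n²−1)] = 1 − 6×26 / (5×24) = 1 − 156/120 ≈ -0.3000

-0.3000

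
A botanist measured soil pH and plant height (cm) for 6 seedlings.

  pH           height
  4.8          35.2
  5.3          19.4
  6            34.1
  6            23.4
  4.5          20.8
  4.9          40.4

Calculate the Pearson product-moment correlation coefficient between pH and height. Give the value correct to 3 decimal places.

-0.053

n = 6, Σx = 31.5, Σy = 173.3, Σx² = 167.39, Σy² = 5390.57, Σxy = 908.34
nΣxy − ΣxΣy = 5450.04 − 5458.95 = -8.91
nΣx² − (Σx)² = 1004.34 − 992.25 = 12.09; nΣy² − (Σy)² = 32343.42 − 30032.89 = 2310.53
r = -8.91 / √(12.09 × 2310.53) = -8.91 / 167.1356 ≈ -0.053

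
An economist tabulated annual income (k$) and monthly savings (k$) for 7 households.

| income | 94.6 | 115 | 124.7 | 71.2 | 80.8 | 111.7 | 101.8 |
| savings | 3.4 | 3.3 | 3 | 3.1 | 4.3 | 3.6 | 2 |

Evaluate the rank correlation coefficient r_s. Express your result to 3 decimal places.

-0.286

Rank income: 3, 6, 7, 1, 2, 5, 4
Rank savings: 5, 4, 2, 3, 7, 6, 1
d = rank(income) − rank(savings): -2, 2, 5, -2, -5, -1, 3; Σd² = 72
ρ = 1 − 6Σd² / [n(n²−1)] = 1 − 6×72 / (7×48) = 1 − 432/336 ≈ -0.286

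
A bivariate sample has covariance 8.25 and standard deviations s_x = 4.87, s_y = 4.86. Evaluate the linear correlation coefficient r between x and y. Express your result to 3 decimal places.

0.349

r = Cov(x,y) / (s_x · s_y) = 8.25 / (4.87 × 4.86)
  = 8.25 / 23.6682 ≈ 0.349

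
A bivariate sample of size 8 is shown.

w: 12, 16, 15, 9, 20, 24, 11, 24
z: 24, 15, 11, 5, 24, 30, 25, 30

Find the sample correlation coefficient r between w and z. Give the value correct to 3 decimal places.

n = 8, Σw = 131, Σz = 164, Σw² = 2379, Σz² = 3948, Σwz = 2933
nΣwz − ΣwΣz = 23464 − 21484 = 1980
nΣw² − (Σw)² = 19032 − 17161 = 1871; nΣz² − (Σz)² = 31584 − 26896 = 4688
r = 1980 / √(1871 × 4688) = 1980 / 2961.6293 ≈ 0.669

0.669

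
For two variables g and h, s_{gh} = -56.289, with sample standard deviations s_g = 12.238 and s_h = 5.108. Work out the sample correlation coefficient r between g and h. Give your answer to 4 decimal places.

r = Cov(g,h) / (s_g · s_h) = -56.289 / (12.238 × 5.108)
  = -56.289 / 62.5117 ≈ -0.9005

-0.9005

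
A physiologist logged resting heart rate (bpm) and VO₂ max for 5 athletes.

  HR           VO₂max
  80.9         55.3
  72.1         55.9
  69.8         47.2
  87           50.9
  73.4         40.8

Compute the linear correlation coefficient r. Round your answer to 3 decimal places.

n = 5, Σx = 383.2, Σy = 250.1, Σx² = 29571.82, Σy² = 12666.19, Σxy = 19221.74
nΣxy − ΣxΣy = 96108.7 − 95838.32 = 270.38
nΣx² − (Σx)² = 147859.1 − 146842.24 = 1016.86; nΣy² − (Σy)² = 63330.95 − 62550.01 = 780.94
r = 270.38 / √(1016.86 × 780.94) = 270.38 / 891.1266 ≈ 0.303

0.303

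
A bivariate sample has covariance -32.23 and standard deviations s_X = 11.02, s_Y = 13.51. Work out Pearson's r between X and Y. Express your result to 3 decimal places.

r = Cov(X,Y) / (s_X · s_Y) = -32.23 / (11.02 × 13.51)
  = -32.23 / 148.8802 ≈ -0.216

-0.216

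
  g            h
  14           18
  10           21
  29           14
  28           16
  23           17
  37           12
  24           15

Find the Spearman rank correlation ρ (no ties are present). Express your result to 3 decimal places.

Rank g: 2, 1, 6, 5, 3, 7, 4
Rank h: 6, 7, 2, 4, 5, 1, 3
d = rank(g) − rank(h): -4, -6, 4, 1, -2, 6, 1; Σd² = 110
ρ = 1 − 6Σd² / [n(n²−1)] = 1 − 6×110 / (7×48) = 1 − 660/336 ≈ -0.964

-0.964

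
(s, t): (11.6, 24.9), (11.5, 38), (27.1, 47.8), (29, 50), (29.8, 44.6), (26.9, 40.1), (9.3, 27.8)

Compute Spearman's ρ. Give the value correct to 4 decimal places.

Rank s: 3, 2, 5, 6, 7, 4, 1
Rank t: 1, 3, 6, 7, 5, 4, 2
d = rank(s) − rank(t): 2, -1, -1, -1, 2, 0, -1; Σd² = 12
ρ = 1 − 6Σd² / [n(n²−1)] = 1 − 6×12 / (7×48) = 1 − 72/336 ≈ 0.7857

0.7857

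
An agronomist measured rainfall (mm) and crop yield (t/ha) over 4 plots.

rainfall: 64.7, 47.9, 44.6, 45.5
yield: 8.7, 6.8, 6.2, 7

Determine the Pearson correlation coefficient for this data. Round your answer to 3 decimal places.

0.962

n = 4, Σx = 202.7, Σy = 28.7, Σx² = 10539.91, Σy² = 209.37, Σxy = 1483.63
nΣxy − ΣxΣy = 5934.52 − 5817.49 = 117.03
nΣx² − (Σx)² = 42159.64 − 41087.29 = 1072.35; nΣy² − (Σy)² = 837.48 − 823.69 = 13.79
r = 117.03 / √(1072.35 × 13.79) = 117.03 / 121.6047 ≈ 0.962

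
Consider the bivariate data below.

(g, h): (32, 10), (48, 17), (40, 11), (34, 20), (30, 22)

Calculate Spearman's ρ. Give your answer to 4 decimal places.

Rank g: 2, 5, 4, 3, 1
Rank h: 1, 3, 2, 4, 5
d = rank(g) − rank(h): 1, 2, 2, -1, -4; Σd² = 26
ρ = 1 − 6Σd² / [n(n²−1)] = 1 − 6×26 / (5×24) = 1 − 156/120 ≈ -0.3000

-0.3000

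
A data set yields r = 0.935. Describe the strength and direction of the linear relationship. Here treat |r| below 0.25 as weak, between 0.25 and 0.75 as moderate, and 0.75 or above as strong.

r = 0.935 > 0 so the relationship is positive.
|r| = 0.935, which falls in the strong range.

strong positive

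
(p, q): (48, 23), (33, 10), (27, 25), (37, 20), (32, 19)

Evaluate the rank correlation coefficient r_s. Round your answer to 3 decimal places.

Rank p: 5, 3, 1, 4, 2
Rank q: 4, 1, 5, 3, 2
d = rank(p) − rank(q): 1, 2, -4, 1, 0; Σd² = 22
ρ = 1 − 6Σd² / [n(n²−1)] = 1 − 6×22 / (5×24) = 1 − 132/120 ≈ -0.100

-0.100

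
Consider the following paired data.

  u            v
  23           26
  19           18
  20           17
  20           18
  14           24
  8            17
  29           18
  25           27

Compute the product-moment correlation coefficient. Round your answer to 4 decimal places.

n = 8, Σu = 158, Σv = 165, Σu² = 3416, Σv² = 3531, Σuv = 3309
nΣuv − ΣuΣv = 26472 − 26070 = 402
nΣu² − (Σu)² = 27328 − 24964 = 2364; nΣv² − (Σv)² = 28248 − 27225 = 1023
r = 402 / √(2364 × 1023) = 402 / 1555.1116 ≈ 0.2585

0.2585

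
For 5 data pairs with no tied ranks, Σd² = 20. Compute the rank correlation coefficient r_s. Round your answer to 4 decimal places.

0.0000

ρ = 1 − 6Σd² / [n(n²−1)] = 1 − 6×20 / (5×24)
  = 1 − 120/120 = 1 − 1.00000 ≈ 0.0000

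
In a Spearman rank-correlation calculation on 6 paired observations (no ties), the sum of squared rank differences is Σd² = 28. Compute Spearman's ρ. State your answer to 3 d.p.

0.200

ρ = 1 − 6Σd² / [n(n²−1)] = 1 − 6×28 / (6×35)
  = 1 − 168/210 = 1 − 0.8000 ≈ 0.200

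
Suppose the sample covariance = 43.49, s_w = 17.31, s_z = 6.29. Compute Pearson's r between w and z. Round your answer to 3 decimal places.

0.399

r = Cov(w,z) / (s_w · s_z) = 43.49 / (17.31 × 6.29)
  = 43.49 / 108.8799 ≈ 0.399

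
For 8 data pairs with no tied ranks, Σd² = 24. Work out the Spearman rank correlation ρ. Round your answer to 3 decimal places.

0.714

ρ = 1 − 6Σd² / [n(n²−1)] = 1 − 6×24 / (8×63)
  = 1 − 144/504 = 1 − 0.2857 ≈ 0.714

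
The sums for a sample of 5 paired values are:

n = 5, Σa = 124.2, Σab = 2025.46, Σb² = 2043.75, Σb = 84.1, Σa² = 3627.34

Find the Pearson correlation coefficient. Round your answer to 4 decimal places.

r = (nΣab − ΣaΣb) / √[(nΣa² − (Σa)²)(nΣb² − (Σb)²)]
Numerator: 5×2025.46 − 124.2×84.1 = -317.92
Denominator: √[(18136.7 − 15425.64)(10218.75 − 7072.81)] = √[2711.06 × 3145.94] = 2920.4164
r = -317.92 / 2920.4164 ≈ -0.1089

-0.1089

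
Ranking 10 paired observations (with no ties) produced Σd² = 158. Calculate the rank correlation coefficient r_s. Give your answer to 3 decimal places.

ρ = 1 − 6Σd² / [n(n²−1)] = 1 − 6×158 / (10×99)
  = 1 − 948/990 = 1 − 0.9576 ≈ 0.042

0.042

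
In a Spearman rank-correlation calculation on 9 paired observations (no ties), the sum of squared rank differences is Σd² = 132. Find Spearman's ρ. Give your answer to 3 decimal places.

ρ = 1 − 6Σd² / [n(n²−1)] = 1 − 6×132 / (9×80)
  = 1 − 792/720 = 1 − 1.1000 ≈ -0.100

-0.100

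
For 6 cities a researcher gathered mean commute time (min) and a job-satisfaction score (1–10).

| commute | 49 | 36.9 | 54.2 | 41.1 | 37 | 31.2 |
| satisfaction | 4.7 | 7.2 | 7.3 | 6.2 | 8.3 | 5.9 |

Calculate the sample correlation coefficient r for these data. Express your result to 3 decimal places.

-0.155

n = 6, Σx = 249.4, Σy = 39.6, Σx² = 10731.9, Σy² = 269.36, Σxy = 1637.64
nΣxy − ΣxΣy = 9825.84 − 9876.24 = -50.4
nΣx² − (Σx)² = 64391.4 − 62200.36 = 2191.04; nΣy² − (Σy)² = 1616.16 − 1568.16 = 48
r = -50.4 / √(2191.04 × 48) = -50.4 / 324.2991 ≈ -0.155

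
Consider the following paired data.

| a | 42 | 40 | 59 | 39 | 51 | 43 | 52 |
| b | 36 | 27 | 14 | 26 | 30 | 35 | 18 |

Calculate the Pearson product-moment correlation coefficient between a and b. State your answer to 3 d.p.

n = 7, Σa = 326, Σb = 186, Σa² = 15520, Σb² = 5346, Σab = 8403
nΣab − ΣaΣb = 58821 − 60636 = -1815
nΣa² − (Σa)² = 108640 − 106276 = 2364; nΣb² − (Σb)² = 37422 − 34596 = 2826
r = -1815 / √(2364 × 2826) = -1815 / 2584.6980 ≈ -0.702

-0.702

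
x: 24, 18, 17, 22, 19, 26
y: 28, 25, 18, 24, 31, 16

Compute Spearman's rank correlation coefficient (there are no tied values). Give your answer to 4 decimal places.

Rank x: 5, 2, 1, 4, 3, 6
Rank y: 5, 4, 2, 3, 6, 1
d = rank(x) − rank(y): 0, -2, -1, 1, -3, 5; Σd² = 40
ρ = 1 − 6Σd² / [n(n²−1)] = 1 − 6×40 / (6×35) = 1 − 240/210 ≈ -0.1429

-0.1429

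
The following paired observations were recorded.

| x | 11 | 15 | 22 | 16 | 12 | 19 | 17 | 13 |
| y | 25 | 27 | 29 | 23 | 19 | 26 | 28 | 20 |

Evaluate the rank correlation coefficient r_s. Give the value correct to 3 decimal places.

0.714

Rank x: 1, 4, 8, 5, 2, 7, 6, 3
Rank y: 4, 6, 8, 3, 1, 5, 7, 2
d = rank(x) − rank(y): -3, -2, 0, 2, 1, 2, -1, 1; Σd² = 24
ρ = 1 − 6Σd² / [n(n²−1)] = 1 − 6×24 / (8×63) = 1 − 144/504 ≈ 0.714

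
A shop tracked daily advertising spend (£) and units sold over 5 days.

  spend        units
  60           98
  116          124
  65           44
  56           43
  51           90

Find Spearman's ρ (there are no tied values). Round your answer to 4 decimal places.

0.5000

Rank spend: 3, 5, 4, 2, 1
Rank units: 4, 5, 2, 1, 3
d = rank(spend) − rank(units): -1, 0, 2, 1, -2; Σd² = 10
ρ = 1 − 6Σd² / [n(n²−1)] = 1 − 6×10 / (5×24) = 1 − 60/120 ≈ 0.5000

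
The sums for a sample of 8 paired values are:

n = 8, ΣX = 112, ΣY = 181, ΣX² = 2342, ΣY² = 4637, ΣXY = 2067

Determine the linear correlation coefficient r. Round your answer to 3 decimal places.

r = (nΣXY − ΣXΣY) / √[(nΣX² − (ΣX)²)(nΣY² − (ΣY)²)]
Numerator: 8×2067 − 112×181 = -3736
Denominator: √[(18736 − 12544)(37096 − 32761)] = √[6192 × 4335] = 5180.9574
r = -3736 / 5180.9574 ≈ -0.721

-0.721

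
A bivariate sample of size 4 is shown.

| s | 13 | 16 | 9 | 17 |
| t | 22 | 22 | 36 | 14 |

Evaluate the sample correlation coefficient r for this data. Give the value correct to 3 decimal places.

n = 4, Σs = 55, Σt = 94, Σs² = 795, Σt² = 2460, Σst = 1200
nΣst − ΣsΣt = 4800 − 5170 = -370
nΣs² − (Σs)² = 3180 − 3025 = 155; nΣt² − (Σt)² = 9840 − 8836 = 1004
r = -370 / √(155 × 1004) = -370 / 394.4870 ≈ -0.938

-0.938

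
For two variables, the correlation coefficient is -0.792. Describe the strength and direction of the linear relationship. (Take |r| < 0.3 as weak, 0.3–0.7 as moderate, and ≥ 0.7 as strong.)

r = -0.792 < 0 so the relationship is negative.
|r| = 0.792, which falls in the strong range.

strong negative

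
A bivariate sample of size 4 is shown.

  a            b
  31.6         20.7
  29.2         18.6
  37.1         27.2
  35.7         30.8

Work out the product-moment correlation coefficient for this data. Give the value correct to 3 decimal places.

n = 4, Σa = 133.6, Σb = 97.3, Σa² = 4502.1, Σb² = 2462.93, Σab = 3305.92
nΣab − ΣaΣb = 13223.68 − 12999.28 = 224.4
nΣa² − (Σa)² = 18008.4 − 17848.96 = 159.44; nΣb² − (Σb)² = 9851.72 − 9467.29 = 384.43
r = 224.4 / √(159.44 × 384.43) = 224.4 / 247.5753 ≈ 0.906

0.906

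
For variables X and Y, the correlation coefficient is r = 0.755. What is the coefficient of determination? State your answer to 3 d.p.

r² = (0.755)² = 0.570

0.570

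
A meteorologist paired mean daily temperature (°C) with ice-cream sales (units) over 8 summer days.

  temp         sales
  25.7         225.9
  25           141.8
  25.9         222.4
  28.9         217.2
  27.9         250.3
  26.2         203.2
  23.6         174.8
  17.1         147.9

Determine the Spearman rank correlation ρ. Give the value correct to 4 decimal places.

0.6429

Rank temp: 4, 3, 5, 8, 7, 6, 2, 1
Rank sales: 7, 1, 6, 5, 8, 4, 3, 2
d = rank(temp) − rank(sales): -3, 2, -1, 3, -1, 2, -1, -1; Σd² = 30
ρ = 1 − 6Σd² / [n(n²−1)] = 1 − 6×30 / (8×63) = 1 − 180/504 ≈ 0.6429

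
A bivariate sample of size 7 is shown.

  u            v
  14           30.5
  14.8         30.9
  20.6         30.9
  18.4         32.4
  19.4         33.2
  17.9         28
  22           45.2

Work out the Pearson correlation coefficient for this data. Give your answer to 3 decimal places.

n = 7, Σu = 127.1, Σv = 231.1, Σu² = 2358.73, Σv² = 7818.91, Σuv = 4256.7
nΣuv − ΣuΣv = 29796.9 − 29372.81 = 424.09
nΣu² − (Σu)² = 16511.11 − 16154.41 = 356.7; nΣv² − (Σv)² = 54732.37 − 53407.21 = 1325.16
r = 424.09 / √(356.7 × 1325.16) = 424.09 / 687.5206 ≈ 0.617

0.617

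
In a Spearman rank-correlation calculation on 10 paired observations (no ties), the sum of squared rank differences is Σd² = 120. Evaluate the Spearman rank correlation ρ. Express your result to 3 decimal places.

0.273

ρ = 1 − 6Σd² / [n(n²−1)] = 1 − 6×120 / (10×99)
  = 1 − 720/990 = 1 − 0.7273 ≈ 0.273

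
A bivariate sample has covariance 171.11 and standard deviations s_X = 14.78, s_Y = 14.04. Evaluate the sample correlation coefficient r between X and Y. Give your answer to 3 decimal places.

r = Cov(X,Y) / (s_X · s_Y) = 171.11 / (14.78 × 14.04)
  = 171.11 / 207.5112 ≈ 0.825

0.825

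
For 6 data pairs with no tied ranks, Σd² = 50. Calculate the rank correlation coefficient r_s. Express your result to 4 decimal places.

ρ = 1 − 6Σd² / [n(n²−1)] = 1 − 6×50 / (6×35)
  = 1 − 300/210 = 1 − 1.42857 ≈ -0.4286

-0.4286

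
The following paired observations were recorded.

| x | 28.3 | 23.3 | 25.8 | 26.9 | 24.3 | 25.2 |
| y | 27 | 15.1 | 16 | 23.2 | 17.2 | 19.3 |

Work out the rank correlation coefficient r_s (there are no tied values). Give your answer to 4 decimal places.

0.8286

Rank x: 6, 1, 4, 5, 2, 3
Rank y: 6, 1, 2, 5, 3, 4
d = rank(x) − rank(y): 0, 0, 2, 0, -1, -1; Σd² = 6
ρ = 1 − 6Σd² / [n(n²−1)] = 1 − 6×6 / (6×35) = 1 − 36/210 ≈ 0.8286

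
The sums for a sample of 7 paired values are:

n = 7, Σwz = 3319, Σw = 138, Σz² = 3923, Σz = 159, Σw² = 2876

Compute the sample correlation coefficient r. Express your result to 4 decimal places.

0.8383

r = (nΣwz − ΣwΣz) / √[(nΣw² − (Σw)²)(nΣz² − (Σz)²)]
Numerator: 7×3319 − 138×159 = 1291
Denominator: √[(20132 − 19044)(27461 − 25281)] = √[1088 × 2180] = 1540.0779
r = 1291 / 1540.0779 ≈ 0.8383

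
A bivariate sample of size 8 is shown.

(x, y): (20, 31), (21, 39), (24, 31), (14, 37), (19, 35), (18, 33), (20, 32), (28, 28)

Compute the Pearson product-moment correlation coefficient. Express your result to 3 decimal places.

-0.666

n = 8, Σx = 164, Σy = 266, Σx² = 3482, Σy² = 8934, Σxy = 5384
nΣxy − ΣxΣy = 43072 − 43624 = -552
nΣx² − (Σx)² = 27856 − 26896 = 960; nΣy² − (Σy)² = 71472 − 70756 = 716
r = -552 / √(960 × 716) = -552 / 829.0718 ≈ -0.666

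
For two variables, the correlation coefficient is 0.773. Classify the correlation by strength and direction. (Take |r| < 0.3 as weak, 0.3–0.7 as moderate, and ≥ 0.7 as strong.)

strong positive

r = 0.773 > 0 so the relationship is positive.
|r| = 0.773, which falls in the strong range.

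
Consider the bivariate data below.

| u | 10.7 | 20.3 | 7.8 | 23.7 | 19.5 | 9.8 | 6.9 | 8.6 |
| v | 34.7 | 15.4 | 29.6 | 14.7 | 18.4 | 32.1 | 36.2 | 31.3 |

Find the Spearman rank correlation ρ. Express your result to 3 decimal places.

-0.762

Rank u: 5, 7, 2, 8, 6, 4, 1, 3
Rank v: 7, 2, 4, 1, 3, 6, 8, 5
d = rank(u) − rank(v): -2, 5, -2, 7, 3, -2, -7, -2; Σd² = 148
ρ = 1 − 6Σd² / [n(n²−1)] = 1 − 6×148 / (8×63) = 1 − 888/504 ≈ -0.762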